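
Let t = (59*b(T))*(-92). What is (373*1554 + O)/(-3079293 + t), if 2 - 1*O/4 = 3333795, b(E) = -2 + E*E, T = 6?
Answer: 2551106/652769 ≈ 3.9081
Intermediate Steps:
b(E) = -2 + E²
O = -13335172 (O = 8 - 4*3333795 = 8 - 13335180 = -13335172)
t = -184552 (t = (59*(-2 + 6²))*(-92) = (59*(-2 + 36))*(-92) = (59*34)*(-92) = 2006*(-92) = -184552)
(373*1554 + O)/(-3079293 + t) = (373*1554 - 13335172)/(-3079293 - 184552) = (579642 - 13335172)/(-3263845) = -12755530*(-1/3263845) = 2551106/652769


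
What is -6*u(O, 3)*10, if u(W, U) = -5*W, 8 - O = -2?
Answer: 3000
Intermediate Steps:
O = 10 (O = 8 - 1*(-2) = 8 + 2 = 10)
-6*u(O, 3)*10 = -(-30)*10*10 = -6*(-50)*10 = 300*10 = 3000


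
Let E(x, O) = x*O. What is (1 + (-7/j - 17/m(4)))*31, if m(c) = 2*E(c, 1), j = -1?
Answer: 1457/8 ≈ 182.13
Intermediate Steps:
E(x, O) = O*x
m(c) = 2*c (m(c) = 2*(1*c) = 2*c)
(1 + (-7/j - 17/m(4)))*31 = (1 + (-7/(-1) - 17/(2*4)))*31 = (1 + (-7*(-1) - 17/8))*31 = (1 + (7 - 17*1/8))*31 = (1 + (7 - 17/8))*31 = (1 + 39/8)*31 = (47/8)*31 = 1457/8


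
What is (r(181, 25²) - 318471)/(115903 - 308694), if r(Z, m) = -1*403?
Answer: 318874/192791 ≈ 1.6540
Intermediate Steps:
r(Z, m) = -403
(r(181, 25²) - 318471)/(115903 - 308694) = (-403 - 318471)/(115903 - 308694) = -318874/(-192791) = -318874*(-1/192791) = 318874/192791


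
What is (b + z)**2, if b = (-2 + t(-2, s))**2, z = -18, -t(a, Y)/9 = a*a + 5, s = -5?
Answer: 47210641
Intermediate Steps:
t(a, Y) = -45 - 9*a**2 (t(a, Y) = -9*(a*a + 5) = -9*(a**2 + 5) = -9*(5 + a**2) = -45 - 9*a**2)
b = 6889 (b = (-2 + (-45 - 9*(-2)**2))**2 = (-2 + (-45 - 9*4))**2 = (-2 + (-45 - 36))**2 = (-2 - 81)**2 = (-83)**2 = 6889)
(b + z)**2 = (6889 - 18)**2 = 6871**2 = 47210641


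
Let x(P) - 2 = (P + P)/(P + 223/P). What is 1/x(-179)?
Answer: 16132/64305 ≈ 0.25087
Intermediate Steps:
x(P) = 2 + 2*P/(P + 223/P) (x(P) = 2 + (P + P)/(P + 223/P) = 2 + (2*P)/(P + 223/P) = 2 + 2*P/(P + 223/P))
1/x(-179) = 1/(2*(223 + 2*(-179)**2)/(223 + (-179)**2)) = 1/(2*(223 + 2*32041)/(223 + 32041)) = 1/(2*(223 + 64082)/32264) = 1/(2*(1/32264)*64305) = 1/(64305/16132) = 16132/64305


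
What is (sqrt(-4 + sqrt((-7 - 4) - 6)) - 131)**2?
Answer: (131 - sqrt(-4 + I*sqrt(17)))**2 ≈ 16912.0 - 574.2*I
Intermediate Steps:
(sqrt(-4 + sqrt((-7 - 4) - 6)) - 131)**2 = (sqrt(-4 + sqrt(-11 - 6)) - 131)**2 = (sqrt(-4 + sqrt(-17)) - 131)**2 = (sqrt(-4 + I*sqrt(17)) - 131)**2 = (-131 + sqrt(-4 + I*sqrt(17)))**2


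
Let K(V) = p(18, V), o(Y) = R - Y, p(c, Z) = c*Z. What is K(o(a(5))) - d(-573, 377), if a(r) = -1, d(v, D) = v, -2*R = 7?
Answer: 528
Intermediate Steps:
R = -7/2 (R = -½*7 = -7/2 ≈ -3.5000)
p(c, Z) = Z*c
o(Y) = -7/2 - Y
K(V) = 18*V (K(V) = V*18 = 18*V)
K(o(a(5))) - d(-573, 377) = 18*(-7/2 - 1*(-1)) - 1*(-573) = 18*(-7/2 + 1) + 573 = 18*(-5/2) + 573 = -45 + 573 = 528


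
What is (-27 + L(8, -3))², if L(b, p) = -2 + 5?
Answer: 576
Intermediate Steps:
L(b, p) = 3
(-27 + L(8, -3))² = (-27 + 3)² = (-24)² = 576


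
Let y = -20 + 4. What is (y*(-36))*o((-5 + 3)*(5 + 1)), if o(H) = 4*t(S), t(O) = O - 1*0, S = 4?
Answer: 9216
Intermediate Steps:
t(O) = O (t(O) = O + 0 = O)
o(H) = 16 (o(H) = 4*4 = 16)
y = -16
(y*(-36))*o((-5 + 3)*(5 + 1)) = -16*(-36)*16 = 576*16 = 9216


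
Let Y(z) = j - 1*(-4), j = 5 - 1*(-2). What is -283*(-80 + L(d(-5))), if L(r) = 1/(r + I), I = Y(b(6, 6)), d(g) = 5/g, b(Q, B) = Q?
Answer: 226117/10 ≈ 22612.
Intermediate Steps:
j = 7 (j = 5 + 2 = 7)
Y(z) = 11 (Y(z) = 7 - 1*(-4) = 7 + 4 = 11)
I = 11
L(r) = 1/(11 + r) (L(r) = 1/(r + 11) = 1/(11 + r))
-283*(-80 + L(d(-5))) = -283*(-80 + 1/(11 + 5/(-5))) = -283*(-80 + 1/(11 + 5*(-⅕))) = -283*(-80 + 1/(11 - 1)) = -283*(-80 + 1/10) = -283*(-80 + ⅒) = -283*(-799/10) = 226117/10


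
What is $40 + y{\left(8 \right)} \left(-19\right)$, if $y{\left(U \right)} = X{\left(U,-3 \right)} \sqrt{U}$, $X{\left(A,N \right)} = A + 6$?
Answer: $40 - 532 \sqrt{2} \approx -712.36$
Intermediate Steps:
$X{\left(A,N \right)} = 6 + A$
$y{\left(U \right)} = \sqrt{U} \left(6 + U\right)$ ($y{\left(U \right)} = \left(6 + U\right) \sqrt{U} = \sqrt{U} \left(6 + U\right)$)
$40 + y{\left(8 \right)} \left(-19\right) = 40 + \sqrt{8} \left(6 + 8\right) \left(-19\right) = 40 + 2 \sqrt{2} \cdot 14 \left(-19\right) = 40 + 28 \sqrt{2} \left(-19\right) = 40 - 532 \sqrt{2}$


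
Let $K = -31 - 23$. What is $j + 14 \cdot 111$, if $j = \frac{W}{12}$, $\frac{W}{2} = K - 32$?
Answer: $\frac{4619}{3} \approx 1539.7$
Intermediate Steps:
$K = -54$
$W = -172$ ($W = 2 \left(-54 - 32\right) = 2 \left(-86\right) = -172$)
$j = - \frac{43}{3}$ ($j = - \frac{172}{12} = \left(-172\right) \frac{1}{12} = - \frac{43}{3} \approx -14.333$)
$j + 14 \cdot 111 = - \frac{43}{3} + 14 \cdot 111 = - \frac{43}{3} + 1554 = \frac{4619}{3}$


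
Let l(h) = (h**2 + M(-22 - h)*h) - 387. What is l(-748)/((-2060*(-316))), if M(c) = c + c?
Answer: -526979/650960 ≈ -0.80954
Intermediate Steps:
M(c) = 2*c
l(h) = -387 + h**2 + h*(-44 - 2*h) (l(h) = (h**2 + (2*(-22 - h))*h) - 387 = (h**2 + (-44 - 2*h)*h) - 387 = (h**2 + h*(-44 - 2*h)) - 387 = -387 + h**2 + h*(-44 - 2*h))
l(-748)/((-2060*(-316))) = (-387 - 1*(-748)**2 - 44*(-748))/((-2060*(-316))) = (-387 - 1*559504 + 32912)/650960 = (-387 - 559504 + 32912)*(1/650960) = -526979*1/650960 = -526979/650960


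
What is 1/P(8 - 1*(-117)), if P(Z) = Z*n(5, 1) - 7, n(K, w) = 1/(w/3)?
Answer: 1/368 ≈ 0.0027174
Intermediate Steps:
n(K, w) = 3/w (n(K, w) = 1/(w*(⅓)) = 1/(w/3) = 3/w)
P(Z) = -7 + 3*Z (P(Z) = Z*(3/1) - 7 = Z*(3*1) - 7 = Z*3 - 7 = 3*Z - 7 = -7 + 3*Z)
1/P(8 - 1*(-117)) = 1/(-7 + 3*(8 - 1*(-117))) = 1/(-7 + 3*(8 + 117)) = 1/(-7 + 3*125) = 1/(-7 + 375) = 1/368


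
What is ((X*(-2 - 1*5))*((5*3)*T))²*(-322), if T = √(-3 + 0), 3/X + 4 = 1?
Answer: 10650150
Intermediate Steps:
X = -1 (X = 3/(-4 + 1) = 3/(-3) = 3*(-⅓) = -1)
T = I*√3 (T = √(-3) = I*√3 ≈ 1.732*I)
((X*(-2 - 1*5))*((5*3)*T))²*(-322) = ((-(-2 - 1*5))*((5*3)*(I*√3)))²*(-322) = ((-(-2 - 5))*(15*(I*√3)))²*(-322) = ((-1*(-7))*(15*I*√3))²*(-322) = (7*(15*I*√3))²*(-322) = (105*I*√3)²*(-322) = -33075*(-322) = 10650150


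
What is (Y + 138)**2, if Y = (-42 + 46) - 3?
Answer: 19321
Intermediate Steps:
Y = 1 (Y = 4 - 3 = 1)
(Y + 138)**2 = (1 + 138)**2 = 139**2 = 19321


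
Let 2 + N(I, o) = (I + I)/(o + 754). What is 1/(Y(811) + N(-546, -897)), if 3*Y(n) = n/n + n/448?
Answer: 14784/97177 ≈ 0.15213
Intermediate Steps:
Y(n) = 1/3 + n/1344 (Y(n) = (n/n + n/448)/3 = (1 + n*(1/448))/3 = (1 + n/448)/3 = 1/3 + n/1344)
N(I, o) = -2 + 2*I/(754 + o) (N(I, o) = -2 + (I + I)/(o + 754) = -2 + (2*I)/(754 + o) = -2 + 2*I/(754 + o))
1/(Y(811) + N(-546, -897)) = 1/((1/3 + (1/1344)*811) + 2*(-754 - 546 - 1*(-897))/(754 - 897)) = 1/((1/3 + 811/1344) + 2*(-754 - 546 + 897)/(-143)) = 1/(1259/1344 + 2*(-1/143)*(-403)) = 1/(1259/1344 + 62/11) = 1/(97177/14784) = 14784/97177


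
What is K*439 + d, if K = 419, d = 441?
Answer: 184382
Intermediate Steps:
K*439 + d = 419*439 + 441 = 183941 + 441 = 184382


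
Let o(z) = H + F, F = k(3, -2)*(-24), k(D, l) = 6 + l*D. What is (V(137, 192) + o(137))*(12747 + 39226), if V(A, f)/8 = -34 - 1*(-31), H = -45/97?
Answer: -123331929/97 ≈ -1.2715e+6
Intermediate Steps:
k(D, l) = 6 + D*l
H = -45/97 (H = -45*1/97 = -45/97 ≈ -0.46392)
F = 0 (F = (6 + 3*(-2))*(-24) = (6 - 6)*(-24) = 0*(-24) = 0)
V(A, f) = -24 (V(A, f) = 8*(-34 - 1*(-31)) = 8*(-34 + 31) = 8*(-3) = -24)
o(z) = -45/97 (o(z) = -45/97 + 0 = -45/97)
(V(137, 192) + o(137))*(12747 + 39226) = (-24 - 45/97)*(12747 + 39226) = -2373/97*51973 = -123331929/97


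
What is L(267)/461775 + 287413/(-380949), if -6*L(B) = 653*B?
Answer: -95859963061/117275149650 ≈ -0.81739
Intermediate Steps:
L(B) = -653*B/6
L(267)/461775 + 287413/(-380949) = -653/6*267/461775 + 287413/(-380949) = -58117/2*1/461775 + 287413*(-1/380949) = -58117/923550 - 287413/380949 = -95859963061/117275149650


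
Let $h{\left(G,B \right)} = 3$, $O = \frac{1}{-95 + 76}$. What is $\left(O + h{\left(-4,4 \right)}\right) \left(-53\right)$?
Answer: $- \frac{2968}{19} \approx -156.21$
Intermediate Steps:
$O = - \frac{1}{19}$ ($O = \frac{1}{-19} = - \frac{1}{19} \approx -0.052632$)
$\left(O + h{\left(-4,4 \right)}\right) \left(-53\right) = \left(- \frac{1}{19} + 3\right) \left(-53\right) = \frac{56}{19} \left(-53\right) = - \frac{2968}{19}$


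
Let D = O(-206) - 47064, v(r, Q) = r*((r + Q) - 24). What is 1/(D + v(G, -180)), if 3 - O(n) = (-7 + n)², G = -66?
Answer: -1/74610 ≈ -1.3403e-5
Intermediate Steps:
O(n) = 3 - (-7 + n)²
v(r, Q) = r*(-24 + Q + r) (v(r, Q) = r*((Q + r) - 24) = r*(-24 + Q + r))
D = -92430 (D = (3 - (-7 - 206)²) - 47064 = (3 - 1*(-213)²) - 47064 = (3 - 1*45369) - 47064 = (3 - 45369) - 47064 = -45366 - 47064 = -92430)
1/(D + v(G, -180)) = 1/(-92430 - 66*(-24 - 180 - 66)) = 1/(-92430 - 66*(-270)) = 1/(-92430 + 17820) = 1/(-74610) = -1/74610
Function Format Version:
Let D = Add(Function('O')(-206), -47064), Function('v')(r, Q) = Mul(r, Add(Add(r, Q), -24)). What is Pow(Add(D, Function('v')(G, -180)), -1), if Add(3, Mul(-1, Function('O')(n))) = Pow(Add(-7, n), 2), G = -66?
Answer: Rational(-1, 74610) ≈ -1.3403e-5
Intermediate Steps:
Function('O')(n) = Add(3, Mul(-1, Pow(Add(-7, n), 2)))
Function('v')(r, Q) = Mul(r, Add(-24, Q, r)) (Function('v')(r, Q) = Mul(r, Add(Add(Q, r), -24)) = Mul(r, Add(-24, Q, r)))
D = -92430 (D = Add(Add(3, Mul(-1, Pow(Add(-7, -206), 2))), -47064) = Add(Add(3, Mul(-1, Pow(-213, 2))), -47064) = Add(Add(3, Mul(-1, 45369)), -47064) = Add(Add(3, -45369), -47064) = Add(-45366, -47064) = -92430)
Pow(Add(D, Function('v')(G, -180)), -1) = Pow(Add(-92430, Mul(-66, Add(-24, -180, -66))), -1) = Pow(Add(-92430, Mul(-66, -270)), -1) = Pow(Add(-92430, 17820), -1) = Pow(-74610, -1) = Rational(-1, 74610)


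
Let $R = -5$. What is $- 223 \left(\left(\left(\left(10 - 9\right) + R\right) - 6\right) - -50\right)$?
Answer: $-8920$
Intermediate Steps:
$- 223 \left(\left(\left(\left(10 - 9\right) + R\right) - 6\right) - -50\right) = - 223 \left(\left(\left(\left(10 - 9\right) - 5\right) - 6\right) - -50\right) = - 223 \left(\left(\left(\left(10 - 9\right) - 5\right) - 6\right) + 50\right) = - 223 \left(\left(\left(1 - 5\right) - 6\right) + 50\right) = - 223 \left(\left(-4 - 6\right) + 50\right) = - 223 \left(-10 + 50\right) = \left(-223\right) 40 = -8920$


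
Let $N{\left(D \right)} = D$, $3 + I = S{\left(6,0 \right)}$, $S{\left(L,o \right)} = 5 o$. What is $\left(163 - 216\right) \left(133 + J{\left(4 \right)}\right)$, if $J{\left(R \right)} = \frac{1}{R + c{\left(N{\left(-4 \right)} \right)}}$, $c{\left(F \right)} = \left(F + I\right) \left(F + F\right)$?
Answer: $- \frac{422993}{60} \approx -7049.9$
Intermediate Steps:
$I = -3$ ($I = -3 + 5 \cdot 0 = -3 + 0 = -3$)
$c{\left(F \right)} = 2 F \left(-3 + F\right)$ ($c{\left(F \right)} = \left(F - 3\right) \left(F + F\right) = \left(-3 + F\right) 2 F = 2 F \left(-3 + F\right)$)
$J{\left(R \right)} = \frac{1}{56 + R}$ ($J{\left(R \right)} = \frac{1}{R + 2 \left(-4\right) \left(-3 - 4\right)} = \frac{1}{R + 2 \left(-4\right) \left(-7\right)} = \frac{1}{R + 56} = \frac{1}{56 + R}$)
$\left(163 - 216\right) \left(133 + J{\left(4 \right)}\right) = \left(163 - 216\right) \left(133 + \frac{1}{56 + 4}\right) = - 53 \left(133 + \frac{1}{60}\right) = \left(-53\right) \frac{7981}{60} = - \frac{422993}{60}$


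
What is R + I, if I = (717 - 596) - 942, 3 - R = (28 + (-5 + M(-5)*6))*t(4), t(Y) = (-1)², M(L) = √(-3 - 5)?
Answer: -841 - 12*I*√2 ≈ -841.0 - 16.971*I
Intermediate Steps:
M(L) = 2*I*√2 (M(L) = √(-8) = 2*I*√2)
t(Y) = 1
R = -20 - 12*I*√2 (R = 3 - (28 + (-5 + (2*I*√2)*6)) = 3 - (28 + (-5 + 12*I*√2)) = 3 - (23 + 12*I*√2) = 3 + (-23 - 12*I*√2) = -20 - 12*I*√2 ≈ -20.0 - 16.971*I)
I = -821 (I = 121 - 942 = -821)
R + I = (-20 - 12*I*√2) - 821 = -841 - 12*I*√2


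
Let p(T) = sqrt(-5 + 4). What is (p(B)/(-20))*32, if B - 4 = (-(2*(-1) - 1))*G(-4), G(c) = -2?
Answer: -8*I/5 ≈ -1.6*I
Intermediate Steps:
B = -2 (B = 4 - (2*(-1) - 1)*(-2) = 4 - (-2 - 1)*(-2) = 4 - 1*(-3)*(-2) = 4 + 3*(-2) = 4 - 6 = -2)
p(T) = I (p(T) = sqrt(-1) = I)
(p(B)/(-20))*32 = (I/(-20))*32 = (I*(-1/20))*32 = -I/20*32 = -8*I/5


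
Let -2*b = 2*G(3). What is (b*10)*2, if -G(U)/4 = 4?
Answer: 320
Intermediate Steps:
G(U) = -16 (G(U) = -4*4 = -16)
b = 16 (b = -(-16) = -½*(-32) = 16)
(b*10)*2 = (16*10)*2 = 160*2 = 320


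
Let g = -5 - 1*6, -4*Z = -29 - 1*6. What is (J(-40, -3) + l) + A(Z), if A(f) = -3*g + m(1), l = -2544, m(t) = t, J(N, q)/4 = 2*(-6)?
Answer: -2558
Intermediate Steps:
J(N, q) = -48 (J(N, q) = 4*(2*(-6)) = 4*(-12) = -48)
Z = 35/4 (Z = -(-29 - 1*6)/4 = -(-29 - 6)/4 = -1/4*(-35) = 35/4 ≈ 8.7500)
g = -11 (g = -5 - 6 = -11)
A(f) = 34 (A(f) = -3*(-11) + 1 = 33 + 1 = 34)
(J(-40, -3) + l) + A(Z) = (-48 - 2544) + 34 = -2592 + 34 = -2558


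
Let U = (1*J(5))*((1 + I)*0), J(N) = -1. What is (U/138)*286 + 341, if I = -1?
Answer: 341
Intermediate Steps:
U = 0 (U = (1*(-1))*((1 - 1)*0) = -0*0 = -1*0 = 0)
(U/138)*286 + 341 = (0/138)*286 + 341 = (0*(1/138))*286 + 341 = 0*286 + 341 = 0 + 341 = 341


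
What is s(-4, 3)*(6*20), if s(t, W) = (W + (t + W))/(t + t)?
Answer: -30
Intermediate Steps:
s(t, W) = (t + 2*W)/(2*t) (s(t, W) = (W + (W + t))/((2*t)) = (t + 2*W)*(1/(2*t)) = (t + 2*W)/(2*t))
s(-4, 3)*(6*20) = ((3 + (½)*(-4))/(-4))*(6*20) = -(3 - 2)/4*120 = -¼*1*120 = -¼*120 = -30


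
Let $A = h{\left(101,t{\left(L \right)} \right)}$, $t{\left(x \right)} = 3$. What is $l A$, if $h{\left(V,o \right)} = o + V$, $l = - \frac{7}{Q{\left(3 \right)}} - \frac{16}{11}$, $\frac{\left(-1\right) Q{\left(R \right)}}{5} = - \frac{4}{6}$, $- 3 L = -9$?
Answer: $- \frac{20332}{55} \approx -369.67$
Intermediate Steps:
$L = 3$ ($L = \left(- \frac{1}{3}\right) \left(-9\right) = 3$)
$Q{\left(R \right)} = \frac{10}{3}$ ($Q{\left(R \right)} = - 5 \left(- \frac{4}{6}\right) = - 5 \left(\left(-4\right) \frac{1}{6}\right) = \left(-5\right) \left(- \frac{2}{3}\right) = \frac{10}{3}$)
$l = - \frac{391}{110}$ ($l = - \frac{7}{\frac{10}{3}} - \frac{16}{11} = \left(-7\right) \frac{3}{10} - \frac{16}{11} = - \frac{21}{10} - \frac{16}{11} = - \frac{391}{110} \approx -3.5545$)
$h{\left(V,o \right)} = V + o$
$A = 104$ ($A = 101 + 3 = 104$)
$l A = \left(- \frac{391}{110}\right) 104 = - \frac{20332}{55}$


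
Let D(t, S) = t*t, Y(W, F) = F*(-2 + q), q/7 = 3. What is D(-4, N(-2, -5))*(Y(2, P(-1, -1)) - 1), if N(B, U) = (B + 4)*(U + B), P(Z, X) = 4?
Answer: 1200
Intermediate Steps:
q = 21 (q = 7*3 = 21)
Y(W, F) = 19*F (Y(W, F) = F*(-2 + 21) = F*19 = 19*F)
N(B, U) = (4 + B)*(B + U)
D(t, S) = t²
D(-4, N(-2, -5))*(Y(2, P(-1, -1)) - 1) = (-4)²*(19*4 - 1) = 16*(76 - 1) = 16*75 = 1200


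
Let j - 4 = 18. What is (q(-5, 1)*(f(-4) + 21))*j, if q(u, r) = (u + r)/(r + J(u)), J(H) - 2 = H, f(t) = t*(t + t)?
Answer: 2332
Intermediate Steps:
f(t) = 2*t² (f(t) = t*(2*t) = 2*t²)
J(H) = 2 + H
j = 22 (j = 4 + 18 = 22)
q(u, r) = (r + u)/(2 + r + u) (q(u, r) = (u + r)/(r + (2 + u)) = (r + u)/(2 + r + u))
(q(-5, 1)*(f(-4) + 21))*j = (((1 - 5)/(2 + 1 - 5))*(2*(-4)² + 21))*22 = ((-4/(-2))*(2*16 + 21))*22 = ((-½*(-4))*(32 + 21))*22 = (2*53)*22 = 106*22 = 2332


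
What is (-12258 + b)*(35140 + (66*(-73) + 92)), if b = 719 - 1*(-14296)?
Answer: 83851398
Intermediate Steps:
b = 15015 (b = 719 + 14296 = 15015)
(-12258 + b)*(35140 + (66*(-73) + 92)) = (-12258 + 15015)*(35140 + (66*(-73) + 92)) = 2757*(35140 + (-4818 + 92)) = 2757*(35140 - 4726) = 2757*30414 = 83851398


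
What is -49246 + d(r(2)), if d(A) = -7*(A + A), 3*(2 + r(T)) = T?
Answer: -147682/3 ≈ -49227.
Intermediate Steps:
r(T) = -2 + T/3
d(A) = -14*A
-49246 + d(r(2)) = -49246 - 14*(-2 + (1/3)*2) = -49246 - 14*(-2 + 2/3) = -49246 - 14*(-4/3) = -49246 + 56/3 = -147682/3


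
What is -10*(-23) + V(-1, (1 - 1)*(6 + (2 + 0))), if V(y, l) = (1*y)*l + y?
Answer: 229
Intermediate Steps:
V(y, l) = y + l*y (V(y, l) = y*l + y = l*y + y = y + l*y)
-10*(-23) + V(-1, (1 - 1)*(6 + (2 + 0))) = -10*(-23) - (1 + (1 - 1)*(6 + (2 + 0))) = 230 - (1 + 0*(6 + 2)) = 230 - (1 + 0*8) = 230 - (1 + 0) = 230 - 1*1 = 230 - 1 = 229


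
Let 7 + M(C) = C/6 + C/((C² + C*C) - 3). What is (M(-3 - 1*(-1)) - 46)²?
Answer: 649636/225 ≈ 2887.3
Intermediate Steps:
M(C) = -7 + C/6 + C/(-3 + 2*C²) (M(C) = -7 + (C/6 + C/((C² + C*C) - 3)) = -7 + (C*(⅙) + C/((C² + C²) - 3)) = -7 + (C/6 + C/(2*C² - 3)) = -7 + (C/6 + C/(-3 + 2*C²)) = -7 + C/6 + C/(-3 + 2*C²))
(M(-3 - 1*(-1)) - 46)² = ((126 - 84*(-3 - 1*(-1))² + 2*(-3 - 1*(-1))³ + 3*(-3 - 1*(-1)))/(6*(-3 + 2*(-3 - 1*(-1))²)) - 46)² = ((126 - 84*(-3 + 1)² + 2*(-3 + 1)³ + 3*(-3 + 1))/(6*(-3 + 2*(-3 + 1)²)) - 46)² = ((126 - 84*(-2)² + 2*(-2)³ + 3*(-2))/(6*(-3 + 2*(-2)²)) - 46)² = ((126 - 84*4 + 2*(-8) - 6)/(6*(-3 + 2*4)) - 46)² = ((126 - 336 - 16 - 6)/(6*(-3 + 8)) - 46)² = ((⅙)*(-232)/5 - 46)² = ((⅙)*(⅕)*(-232) - 46)² = (-116/15 - 46)² = (-806/15)² = 649636/225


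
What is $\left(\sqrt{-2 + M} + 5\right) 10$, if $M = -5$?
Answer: $50 + 10 i \sqrt{7} \approx 50.0 + 26.458 i$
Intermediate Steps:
$\left(\sqrt{-2 + M} + 5\right) 10 = \left(\sqrt{-2 - 5} + 5\right) 10 = \left(\sqrt{-7} + 5\right) 10 = \left(i \sqrt{7} + 5\right) 10 = \left(5 + i \sqrt{7}\right) 10 = 50 + 10 i \sqrt{7}$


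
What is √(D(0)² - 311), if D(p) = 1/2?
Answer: I*√1243/2 ≈ 17.628*I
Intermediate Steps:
D(p) = ½
√(D(0)² - 311) = √((½)² - 311) = √(¼ - 311) = √(-1243/4) = I*√1243/2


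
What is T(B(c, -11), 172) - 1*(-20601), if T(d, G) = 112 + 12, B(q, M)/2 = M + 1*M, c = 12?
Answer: 20725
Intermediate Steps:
B(q, M) = 4*M (B(q, M) = 2*(M + 1*M) = 2*(M + M) = 2*(2*M) = 4*M)
T(d, G) = 124
T(B(c, -11), 172) - 1*(-20601) = 124 - 1*(-20601) = 124 + 20601 = 20725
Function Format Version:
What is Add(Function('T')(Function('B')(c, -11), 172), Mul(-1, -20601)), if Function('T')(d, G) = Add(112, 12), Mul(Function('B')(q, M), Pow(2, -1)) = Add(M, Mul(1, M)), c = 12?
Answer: 20725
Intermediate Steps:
Function('B')(q, M) = Mul(4, M) (Function('B')(q, M) = Mul(2, Add(M, Mul(1, M))) = Mul(2, Add(M, M)) = Mul(2, Mul(2, M)) = Mul(4, M))
Function('T')(d, G) = 124
Add(Function('T')(Function('B')(c, -11), 172), Mul(-1, -20601)) = Add(124, Mul(-1, -20601)) = Add(124, 20601) = 20725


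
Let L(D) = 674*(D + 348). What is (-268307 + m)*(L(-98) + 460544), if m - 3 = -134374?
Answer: -253302179832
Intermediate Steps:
m = -134371 (m = 3 - 134374 = -134371)
L(D) = 234552 + 674*D (L(D) = 674*(348 + D) = 234552 + 674*D)
(-268307 + m)*(L(-98) + 460544) = (-268307 - 134371)*((234552 + 674*(-98)) + 460544) = -402678*((234552 - 66052) + 460544) = -402678*(168500 + 460544) = -402678*629044 = -253302179832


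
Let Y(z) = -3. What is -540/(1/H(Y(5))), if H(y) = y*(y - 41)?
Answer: -71280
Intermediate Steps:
H(y) = y*(-41 + y)
-540/(1/H(Y(5))) = -540/(1/(-3*(-41 - 3))) = -540/(1/(-3*(-44))) = -540/(1/132) = -540/1/132 = -540*132 = -1*71280 = -71280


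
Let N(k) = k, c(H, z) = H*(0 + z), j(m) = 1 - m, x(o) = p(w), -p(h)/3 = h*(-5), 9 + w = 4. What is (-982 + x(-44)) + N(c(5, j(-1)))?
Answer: -1047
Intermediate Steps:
w = -5 (w = -9 + 4 = -5)
p(h) = 15*h (p(h) = -3*h*(-5) = -(-15)*h = 15*h)
x(o) = -75 (x(o) = 15*(-5) = -75)
c(H, z) = H*z
(-982 + x(-44)) + N(c(5, j(-1))) = (-982 - 75) + 5*(1 - 1*(-1)) = -1057 + 5*(1 + 1) = -1057 + 5*2 = -1057 + 10 = -1047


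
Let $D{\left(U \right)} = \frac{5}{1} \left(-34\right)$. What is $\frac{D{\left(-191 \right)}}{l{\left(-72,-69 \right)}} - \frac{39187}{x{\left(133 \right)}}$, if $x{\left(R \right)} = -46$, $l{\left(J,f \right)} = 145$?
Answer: $\frac{1134859}{1334} \approx 850.72$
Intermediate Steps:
$D{\left(U \right)} = -170$ ($D{\left(U \right)} = 5 \cdot 1 \left(-34\right) = 5 \left(-34\right) = -170$)
$\frac{D{\left(-191 \right)}}{l{\left(-72,-69 \right)}} - \frac{39187}{x{\left(133 \right)}} = - \frac{170}{145} - \frac{39187}{-46} = \left(-170\right) \frac{1}{145} - - \frac{39187}{46} = - \frac{34}{29} + \frac{39187}{46} = \frac{1134859}{1334}$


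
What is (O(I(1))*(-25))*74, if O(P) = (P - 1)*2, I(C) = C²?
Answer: 0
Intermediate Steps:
O(P) = -2 + 2*P (O(P) = (-1 + P)*2 = -2 + 2*P)
(O(I(1))*(-25))*74 = ((-2 + 2*1²)*(-25))*74 = ((-2 + 2*1)*(-25))*74 = ((-2 + 2)*(-25))*74 = (0*(-25))*74 = 0*74 = 0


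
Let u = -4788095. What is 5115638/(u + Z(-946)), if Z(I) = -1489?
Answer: -2557819/2394792 ≈ -1.0681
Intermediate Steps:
5115638/(u + Z(-946)) = 5115638/(-4788095 - 1489) = 5115638/(-4789584) = 5115638*(-1/4789584) = -2557819/2394792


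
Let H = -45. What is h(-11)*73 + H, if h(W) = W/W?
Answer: 28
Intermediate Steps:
h(W) = 1
h(-11)*73 + H = 1*73 - 45 = 73 - 45 = 28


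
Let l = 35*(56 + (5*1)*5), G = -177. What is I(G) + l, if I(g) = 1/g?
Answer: 501794/177 ≈ 2835.0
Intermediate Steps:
l = 2835 (l = 35*(56 + 5*5) = 35*(56 + 25) = 35*81 = 2835)
I(G) + l = 1/(-177) + 2835 = -1/177 + 2835 = 501794/177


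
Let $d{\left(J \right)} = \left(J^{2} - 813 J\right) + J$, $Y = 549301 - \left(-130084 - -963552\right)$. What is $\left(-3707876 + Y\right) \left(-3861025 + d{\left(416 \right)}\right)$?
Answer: $16071011019723$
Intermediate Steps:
$Y = -284167$ ($Y = 549301 - \left(-130084 + 963552\right) = 549301 - 833468 = -284167$)
$d{\left(J \right)} = J^{2} - 812 J$
$\left(-3707876 + Y\right) \left(-3861025 + d{\left(416 \right)}\right) = \left(-3707876 - 284167\right) \left(-3861025 + 416 \left(-812 + 416\right)\right) = - 3992043 \left(-3861025 + 416 \left(-396\right)\right) = - 3992043 \left(-3861025 - 164736\right) = \left(-3992043\right) \left(-4025761\right) = 16071011019723$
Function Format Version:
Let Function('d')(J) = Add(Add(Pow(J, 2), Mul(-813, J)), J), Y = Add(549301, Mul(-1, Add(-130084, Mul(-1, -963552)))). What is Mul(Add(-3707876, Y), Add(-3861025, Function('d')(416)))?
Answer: 16071011019723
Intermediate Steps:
Y = -284167 (Y = Add(549301, Mul(-1, Add(-130084, 963552))) = Add(549301, Mul(-1, 833468)) = Add(549301, -833468) = -284167)
Function('d')(J) = Add(Pow(J, 2), Mul(-812, J))
Mul(Add(-3707876, Y), Add(-3861025, Function('d')(416))) = Mul(Add(-3707876, -284167), Add(-3861025, Mul(416, Add(-812, 416)))) = Mul(-3992043, Add(-3861025, Mul(416, -396))) = Mul(-3992043, Add(-3861025, -164736)) = Mul(-3992043, -4025761) = 16071011019723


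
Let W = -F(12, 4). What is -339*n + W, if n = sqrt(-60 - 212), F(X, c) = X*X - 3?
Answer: -141 - 1356*I*sqrt(17) ≈ -141.0 - 5590.9*I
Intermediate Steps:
F(X, c) = -3 + X**2 (F(X, c) = X**2 - 3 = -3 + X**2)
n = 4*I*sqrt(17) (n = sqrt(-272) = 4*I*sqrt(17) ≈ 16.492*I)
W = -141 (W = -(-3 + 12**2) = -(-3 + 144) = -1*141 = -141)
-339*n + W = -1356*I*sqrt(17) - 141 = -141 - 1356*I*sqrt(17)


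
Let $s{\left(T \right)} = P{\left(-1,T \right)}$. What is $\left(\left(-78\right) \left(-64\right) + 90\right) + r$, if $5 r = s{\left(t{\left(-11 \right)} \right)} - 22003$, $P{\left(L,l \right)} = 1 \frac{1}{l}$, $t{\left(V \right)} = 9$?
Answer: $\frac{30664}{45} \approx 681.42$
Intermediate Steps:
$P{\left(L,l \right)} = \frac{1}{l}$
$s{\left(T \right)} = \frac{1}{T}$
$r = - \frac{198026}{45}$ ($r = \frac{\frac{1}{9} - 22003}{5} = \frac{1}{5} \left(- \frac{198026}{9}\right) = - \frac{198026}{45} \approx -4400.6$)
$\left(\left(-78\right) \left(-64\right) + 90\right) + r = \left(\left(-78\right) \left(-64\right) + 90\right) - \frac{198026}{45} = \left(4992 + 90\right) - \frac{198026}{45} = 5082 - \frac{198026}{45} = \frac{30664}{45}$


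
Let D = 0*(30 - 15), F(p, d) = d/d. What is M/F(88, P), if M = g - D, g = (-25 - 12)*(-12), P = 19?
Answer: 444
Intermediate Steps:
g = 444 (g = -37*(-12) = 444)
F(p, d) = 1
D = 0 (D = 0*15 = 0)
M = 444 (M = 444 - 1*0 = 444 + 0 = 444)
M/F(88, P) = 444/1 = 444*1 = 444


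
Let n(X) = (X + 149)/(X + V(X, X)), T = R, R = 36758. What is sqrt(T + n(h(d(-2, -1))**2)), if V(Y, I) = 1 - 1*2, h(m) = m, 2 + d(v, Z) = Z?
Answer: sqrt(147111)/2 ≈ 191.78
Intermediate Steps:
d(v, Z) = -2 + Z
V(Y, I) = -1 (V(Y, I) = 1 - 2 = -1)
T = 36758
n(X) = (149 + X)/(-1 + X) (n(X) = (X + 149)/(X - 1) = (149 + X)/(-1 + X))
sqrt(T + n(h(d(-2, -1))**2)) = sqrt(36758 + (149 + (-2 - 1)**2)/(-1 + (-2 - 1)**2)) = sqrt(36758 + (149 + (-3)**2)/(-1 + (-3)**2)) = sqrt(36758 + (149 + 9)/(-1 + 9)) = sqrt(36758 + 158/8) = sqrt(36758 + (1/8)*158) = sqrt(36758 + 79/4) = sqrt(147111/4) = sqrt(147111)/2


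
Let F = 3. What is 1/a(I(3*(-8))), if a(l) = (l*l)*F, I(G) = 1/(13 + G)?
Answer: 121/3 ≈ 40.333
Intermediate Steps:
a(l) = 3*l**2 (a(l) = (l*l)*3 = l**2*3 = 3*l**2)
1/a(I(3*(-8))) = 1/(3*(1/(13 + 3*(-8)))**2) = 1/(3*(1/(13 - 24))**2) = 1/(3*(1/(-11))**2) = 1/(3*(-1/11)**2) = 1/(3*(1/121)) = 1/(3/121) = 121/3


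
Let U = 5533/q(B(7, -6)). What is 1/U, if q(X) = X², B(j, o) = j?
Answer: 49/5533 ≈ 0.0088560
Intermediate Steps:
U = 5533/49 (U = 5533/(7²) = 5533/49 ≈ 112.92)
1/U = 1/(5533/49) = 49/5533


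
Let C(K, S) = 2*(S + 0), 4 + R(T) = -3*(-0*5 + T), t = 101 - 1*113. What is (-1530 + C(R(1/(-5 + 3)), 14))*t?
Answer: 18024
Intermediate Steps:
t = -12 (t = 101 - 113 = -12)
R(T) = -4 - 3*T (R(T) = -4 - 3*(-0*5 + T) = -4 - 3*(-3*0 + T) = -4 - 3*(0 + T) = -4 - 3*T)
C(K, S) = 2*S
(-1530 + C(R(1/(-5 + 3)), 14))*t = (-1530 + 2*14)*(-12) = (-1530 + 28)*(-12) = -1502*(-12) = 18024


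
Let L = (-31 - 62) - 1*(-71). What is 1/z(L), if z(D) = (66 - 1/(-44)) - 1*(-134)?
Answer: 44/8801 ≈ 0.0049994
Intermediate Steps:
L = -22 (L = -93 + 71 = -22)
z(D) = 8801/44 (z(D) = (66 - 1*(-1/44)) + 134 = (66 + 1/44) + 134 = 2905/44 + 134 = 8801/44)
1/z(L) = 1/(8801/44) = 44/8801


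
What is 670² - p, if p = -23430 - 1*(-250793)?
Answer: 221537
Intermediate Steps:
p = 227363 (p = -23430 + 250793 = 227363)
670² - p = 670² - 1*227363 = 448900 - 227363 = 221537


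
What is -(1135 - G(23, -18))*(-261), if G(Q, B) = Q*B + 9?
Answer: 401940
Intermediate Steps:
G(Q, B) = 9 + B*Q (G(Q, B) = B*Q + 9 = 9 + B*Q)
-(1135 - G(23, -18))*(-261) = -(1135 - (9 - 18*23))*(-261) = -(1135 - (9 - 414))*(-261) = -(1135 - 1*(-405))*(-261) = -(1135 + 405)*(-261) = -1540*(-261) = -1*(-401940) = 401940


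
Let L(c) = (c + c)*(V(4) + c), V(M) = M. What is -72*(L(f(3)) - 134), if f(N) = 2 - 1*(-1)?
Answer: 6624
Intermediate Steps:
f(N) = 3 (f(N) = 2 + 1 = 3)
L(c) = 2*c*(4 + c) (L(c) = (c + c)*(4 + c) = (2*c)*(4 + c) = 2*c*(4 + c))
-72*(L(f(3)) - 134) = -72*(2*3*(4 + 3) - 134) = -72*(2*3*7 - 134) = -72*(42 - 134) = -72*(-92) = 6624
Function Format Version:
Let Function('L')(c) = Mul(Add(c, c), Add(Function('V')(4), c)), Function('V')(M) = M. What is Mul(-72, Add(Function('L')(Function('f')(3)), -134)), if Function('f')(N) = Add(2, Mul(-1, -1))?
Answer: 6624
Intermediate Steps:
Function('f')(N) = 3 (Function('f')(N) = Add(2, 1) = 3)
Function('L')(c) = Mul(2, c, Add(4, c)) (Function('L')(c) = Mul(Add(c, c), Add(4, c)) = Mul(Mul(2, c), Add(4, c)) = Mul(2, c, Add(4, c)))
Mul(-72, Add(Function('L')(Function('f')(3)), -134)) = Mul(-72, Add(Mul(2, 3, Add(4, 3)), -134)) = Mul(-72, Add(Mul(2, 3, 7), -134)) = Mul(-72, Add(42, -134)) = Mul(-72, -92) = 6624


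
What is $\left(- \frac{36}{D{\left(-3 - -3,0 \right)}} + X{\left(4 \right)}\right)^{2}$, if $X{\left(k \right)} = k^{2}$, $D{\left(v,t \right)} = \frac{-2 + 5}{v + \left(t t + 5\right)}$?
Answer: $1936$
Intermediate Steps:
$D{\left(v,t \right)} = \frac{3}{5 + v + t^{2}}$ ($D{\left(v,t \right)} = \frac{3}{v + \left(t^{2} + 5\right)} = \frac{3}{v + \left(5 + t^{2}\right)} = \frac{3}{5 + v + t^{2}}$)
$\left(- \frac{36}{D{\left(-3 - -3,0 \right)}} + X{\left(4 \right)}\right)^{2} = \left(- \frac{36}{3 \frac{1}{5 - 0 + 0^{2}}} + 4^{2}\right)^{2} = \left(- \frac{36}{3 \frac{1}{5 + \left(-3 + 3\right) + 0}} + 16\right)^{2} = \left(- \frac{36}{3 \frac{1}{5 + 0 + 0}} + 16\right)^{2} = \left(- \frac{36}{3 \cdot \frac{1}{5}} + 16\right)^{2} = \left(- \frac{36}{\frac{3}{5}} + 16\right)^{2} = \left(\left(-36\right) \frac{5}{3} + 16\right)^{2} = \left(-60 + 16\right)^{2} = \left(-44\right)^{2} = 1936$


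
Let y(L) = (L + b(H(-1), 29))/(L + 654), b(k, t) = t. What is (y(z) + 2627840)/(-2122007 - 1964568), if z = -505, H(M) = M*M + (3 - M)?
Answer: -391547684/608899675 ≈ -0.64304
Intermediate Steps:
H(M) = 3 + M² - M (H(M) = M² + (3 - M) = 3 + M² - M)
y(L) = (29 + L)/(654 + L) (y(L) = (L + 29)/(L + 654) = (29 + L)/(654 + L))
(y(z) + 2627840)/(-2122007 - 1964568) = ((29 - 505)/(654 - 505) + 2627840)/(-2122007 - 1964568) = (-476/149 + 2627840)/(-4086575) = ((1/149)*(-476) + 2627840)*(-1/4086575) = (-476/149 + 2627840)*(-1/4086575) = (391547684/149)*(-1/4086575) = -391547684/608899675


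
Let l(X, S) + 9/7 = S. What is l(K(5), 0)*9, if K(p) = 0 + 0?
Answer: -81/7 ≈ -11.571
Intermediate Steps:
K(p) = 0
l(X, S) = -9/7 + S
l(K(5), 0)*9 = (-9/7 + 0)*9 = -9/7*9 = -81/7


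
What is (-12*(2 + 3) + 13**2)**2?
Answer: 11881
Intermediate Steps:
(-12*(2 + 3) + 13**2)**2 = (-12*5 + 169)**2 = (-60 + 169)**2 = 109**2 = 11881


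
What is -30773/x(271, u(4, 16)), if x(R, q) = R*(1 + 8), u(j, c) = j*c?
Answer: -30773/2439 ≈ -12.617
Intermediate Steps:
u(j, c) = c*j
x(R, q) = 9*R (x(R, q) = R*9 = 9*R)
-30773/x(271, u(4, 16)) = -30773/(9*271) = -30773/2439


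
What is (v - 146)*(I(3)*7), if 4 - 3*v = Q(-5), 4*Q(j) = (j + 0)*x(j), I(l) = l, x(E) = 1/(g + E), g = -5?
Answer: -24311/8 ≈ -3038.9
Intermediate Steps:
x(E) = 1/(-5 + E)
Q(j) = j/(4*(-5 + j)) (Q(j) = ((j + 0)/(-5 + j))/4 = (j/(-5 + j))/4 = j/(4*(-5 + j)))
v = 31/24 (v = 4/3 - (-5)/(12*(-5 - 5)) = 4/3 - (-5)/(12*(-10)) = 4/3 - (-5)*(-1)/(12*10) = 4/3 - ⅓*⅛ = 4/3 - 1/24 = 31/24 ≈ 1.2917)
(v - 146)*(I(3)*7) = (31/24 - 146)*(3*7) = -3473/24*21 = -24311/8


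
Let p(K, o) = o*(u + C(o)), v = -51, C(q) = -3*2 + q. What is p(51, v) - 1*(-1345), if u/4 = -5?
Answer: 5272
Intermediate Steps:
u = -20 (u = 4*(-5) = -20)
C(q) = -6 + q
p(K, o) = o*(-26 + o) (p(K, o) = o*(-20 + (-6 + o)) = o*(-26 + o))
p(51, v) - 1*(-1345) = -51*(-26 - 51) - 1*(-1345) = -51*(-77) + 1345 = 3927 + 1345 = 5272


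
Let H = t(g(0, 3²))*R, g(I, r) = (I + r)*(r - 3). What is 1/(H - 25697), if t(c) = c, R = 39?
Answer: -1/23591 ≈ -4.2389e-5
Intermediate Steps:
g(I, r) = (-3 + r)*(I + r) (g(I, r) = (I + r)*(-3 + r) = (-3 + r)*(I + r))
H = 2106 (H = ((3²)² - 3*0 - 3*3² + 0*3²)*39 = (9² + 0 - 3*9 + 0*9)*39 = (81 + 0 - 27 + 0)*39 = 54*39 = 2106)
1/(H - 25697) = 1/(2106 - 25697) = 1/(-23591) = -1/23591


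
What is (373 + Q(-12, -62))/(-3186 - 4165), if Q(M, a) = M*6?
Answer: -301/7351 ≈ -0.040947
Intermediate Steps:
Q(M, a) = 6*M
(373 + Q(-12, -62))/(-3186 - 4165) = (373 + 6*(-12))/(-3186 - 4165) = (373 - 72)/(-7351) = 301*(-1/7351) = -301/7351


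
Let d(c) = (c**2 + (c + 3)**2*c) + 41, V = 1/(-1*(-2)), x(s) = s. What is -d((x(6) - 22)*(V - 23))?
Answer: -47566481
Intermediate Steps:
V = 1/2 ≈ 0.50000
d(c) = 41 + c**2 + c*(3 + c)**2 (d(c) = (c**2 + (3 + c)**2*c) + 41 = (c**2 + c*(3 + c)**2) + 41 = 41 + c**2 + c*(3 + c)**2)
-d((x(6) - 22)*(V - 23)) = -(41 + ((6 - 22)*(1/2 - 23))**2 + ((6 - 22)*(1/2 - 23))*(3 + (6 - 22)*(1/2 - 23))**2) = -(41 + (-16*(-45/2))**2 + (-16*(-45/2))*(3 - 16*(-45/2))**2) = -(41 + 360**2 + 360*(3 + 360)**2) = -(41 + 129600 + 360*363**2) = -(41 + 129600 + 360*131769) = -(41 + 129600 + 47436840) = -1*47566481 = -47566481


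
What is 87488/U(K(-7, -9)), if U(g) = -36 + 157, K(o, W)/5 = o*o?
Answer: 87488/121 ≈ 723.04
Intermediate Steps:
K(o, W) = 5*o² (K(o, W) = 5*(o*o) = 5*o²)
U(g) = 121
87488/U(K(-7, -9)) = 87488/121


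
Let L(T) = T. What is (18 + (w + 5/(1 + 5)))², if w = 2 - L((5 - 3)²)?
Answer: 10201/36 ≈ 283.36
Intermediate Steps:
w = -2 (w = 2 - (5 - 3)² = 2 - 1*2² = 2 - 1*4 = 2 - 4 = -2)
(18 + (w + 5/(1 + 5)))² = (18 + (-2 + 5/(1 + 5)))² = (18 + (-2 + 5/6))² = (18 + (-2 + 5*(⅙)))² = (18 + (-2 + ⅚))² = (18 - 7/6)² = (101/6)² = 10201/36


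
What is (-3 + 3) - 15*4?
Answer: -60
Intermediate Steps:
(-3 + 3) - 15*4 = 0 - 60 = -60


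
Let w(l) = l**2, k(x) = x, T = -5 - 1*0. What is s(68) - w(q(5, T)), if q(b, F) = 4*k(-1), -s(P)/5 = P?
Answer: -356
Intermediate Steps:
T = -5 (T = -5 + 0 = -5)
s(P) = -5*P
q(b, F) = -4 (q(b, F) = 4*(-1) = -4)
s(68) - w(q(5, T)) = -5*68 - 1*(-4)**2 = -340 - 1*16 = -340 - 16 = -356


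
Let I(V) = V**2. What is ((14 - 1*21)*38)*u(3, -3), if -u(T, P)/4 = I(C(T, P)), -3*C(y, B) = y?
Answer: 1064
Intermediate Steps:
C(y, B) = -y/3
u(T, P) = -4*T**2/9
((14 - 1*21)*38)*u(3, -3) = ((14 - 1*21)*38)*(-4/9*3**2) = ((14 - 21)*38)*(-4/9*9) = -7*38*(-4) = -266*(-4) = 1064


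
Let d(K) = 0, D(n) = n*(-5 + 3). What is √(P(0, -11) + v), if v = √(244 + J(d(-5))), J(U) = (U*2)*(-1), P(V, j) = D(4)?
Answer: √(-8 + 2*√61) ≈ 2.7605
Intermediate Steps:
D(n) = -2*n (D(n) = n*(-2) = -2*n)
P(V, j) = -8 (P(V, j) = -2*4 = -8)
J(U) = -2*U (J(U) = (2*U)*(-1) = -2*U)
v = 2*√61 (v = √(244 - 2*0) = √(244 + 0) = √244 = 2*√61 ≈ 15.620)
√(P(0, -11) + v) = √(-8 + 2*√61)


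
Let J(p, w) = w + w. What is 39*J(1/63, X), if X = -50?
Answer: -3900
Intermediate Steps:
J(p, w) = 2*w
39*J(1/63, X) = 39*(2*(-50)) = 39*(-100) = -3900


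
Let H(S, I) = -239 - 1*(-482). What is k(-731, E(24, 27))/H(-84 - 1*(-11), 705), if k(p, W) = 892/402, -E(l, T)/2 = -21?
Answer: 446/48843 ≈ 0.0091313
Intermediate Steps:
E(l, T) = 42 (E(l, T) = -2*(-21) = 42)
H(S, I) = 243 (H(S, I) = -239 + 482 = 243)
k(p, W) = 446/201 (k(p, W) = 892*(1/402) = 446/201)
k(-731, E(24, 27))/H(-84 - 1*(-11), 705) = (446/201)/243 = (446/201)*(1/243) = 446/48843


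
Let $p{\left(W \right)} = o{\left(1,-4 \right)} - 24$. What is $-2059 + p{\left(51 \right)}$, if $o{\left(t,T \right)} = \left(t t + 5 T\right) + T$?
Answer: $-2106$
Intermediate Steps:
$o{\left(t,T \right)} = t^{2} + 6 T$ ($o{\left(t,T \right)} = \left(t^{2} + 5 T\right) + T = t^{2} + 6 T$)
$p{\left(W \right)} = -47$ ($p{\left(W \right)} = \left(1^{2} + 6 \left(-4\right)\right) - 24 = \left(1 - 24\right) - 24 = -23 - 24 = -47$)
$-2059 + p{\left(51 \right)} = -2059 - 47 = -2106$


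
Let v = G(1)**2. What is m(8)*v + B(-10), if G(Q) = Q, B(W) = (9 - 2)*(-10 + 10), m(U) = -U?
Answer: -8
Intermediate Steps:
B(W) = 0 (B(W) = 7*0 = 0)
v = 1 (v = 1**2 = 1)
m(8)*v + B(-10) = -1*8*1 + 0 = -8*1 + 0 = -8 + 0 = -8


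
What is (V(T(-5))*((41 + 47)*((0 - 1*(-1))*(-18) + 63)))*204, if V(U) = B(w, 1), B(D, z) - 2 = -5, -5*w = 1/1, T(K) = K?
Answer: -2423520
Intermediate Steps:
w = -⅕ (w = -⅕/1 = -⅕*1 = -⅕ ≈ -0.20000)
B(D, z) = -3 (B(D, z) = 2 - 5 = -3)
V(U) = -3
(V(T(-5))*((41 + 47)*((0 - 1*(-1))*(-18) + 63)))*204 = -3*(41 + 47)*((0 - 1*(-1))*(-18) + 63)*204 = -264*((0 + 1)*(-18) + 63)*204 = -264*(1*(-18) + 63)*204 = -264*(-18 + 63)*204 = -264*45*204 = -3*3960*204 = -11880*204 = -2423520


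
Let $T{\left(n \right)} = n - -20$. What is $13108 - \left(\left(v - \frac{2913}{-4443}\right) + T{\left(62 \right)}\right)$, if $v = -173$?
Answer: $\frac{19546748}{1481} \approx 13198.0$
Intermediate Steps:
$T{\left(n \right)} = 20 + n$ ($T{\left(n \right)} = n + 20 = 20 + n$)
$13108 - \left(\left(v - \frac{2913}{-4443}\right) + T{\left(62 \right)}\right) = 13108 - \left(\left(-173 - \frac{2913}{-4443}\right) + \left(20 + 62\right)\right) = 13108 - \left(\left(-173 - - \frac{971}{1481}\right) + 82\right) = 13108 - \left(\left(-173 + \frac{971}{1481}\right) + 82\right) = 13108 - \left(- \frac{255242}{1481} + 82\right) = 13108 - - \frac{133800}{1481} = 13108 + \frac{133800}{1481} = \frac{19546748}{1481}$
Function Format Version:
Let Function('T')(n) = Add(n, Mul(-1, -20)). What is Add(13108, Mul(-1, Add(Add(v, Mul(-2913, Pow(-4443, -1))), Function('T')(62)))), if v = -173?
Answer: Rational(19546748, 1481) ≈ 13198.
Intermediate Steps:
Function('T')(n) = Add(20, n) (Function('T')(n) = Add(n, 20) = Add(20, n))
Add(13108, Mul(-1, Add(Add(v, Mul(-2913, Pow(-4443, -1))), Function('T')(62)))) = Add(13108, Mul(-1, Add(Add(-173, Mul(-2913, Pow(-4443, -1))), Add(20, 62)))) = Add(13108, Mul(-1, Add(Add(-173, Mul(-2913, Rational(-1, 4443))), 82))) = Add(13108, Mul(-1, Add(Add(-173, Rational(971, 1481)), 82))) = Add(13108, Mul(-1, Add(Rational(-255242, 1481), 82))) = Add(13108, Mul(-1, Rational(-133800, 1481))) = Add(13108, Rational(133800, 1481)) = Rational(19546748, 1481)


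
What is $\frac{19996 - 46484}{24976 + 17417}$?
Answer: $- \frac{26488}{42393} \approx -0.62482$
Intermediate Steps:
$\frac{19996 - 46484}{24976 + 17417} = - \frac{26488}{42393}$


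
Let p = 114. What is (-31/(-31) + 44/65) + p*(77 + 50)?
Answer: 941179/65 ≈ 14480.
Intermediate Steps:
(-31/(-31) + 44/65) + p*(77 + 50) = (-31/(-31) + 44/65) + 114*(77 + 50) = (-31*(-1/31) + 44*(1/65)) + 114*127 = (1 + 44/65) + 14478 = 109/65 + 14478 = 941179/65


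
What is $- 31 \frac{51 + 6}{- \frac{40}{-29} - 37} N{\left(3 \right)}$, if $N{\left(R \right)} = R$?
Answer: $\frac{153729}{1033} \approx 148.82$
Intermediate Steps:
$- 31 \frac{51 + 6}{- \frac{40}{-29} - 37} N{\left(3 \right)} = - 31 \frac{51 + 6}{- \frac{40}{-29} - 37} \cdot 3 = - 31 \frac{57}{\left(-40\right) \left(- \frac{1}{29}\right) - 37} \cdot 3 = - 31 \frac{57}{\frac{40}{29} - 37} \cdot 3 = - 31 \frac{57}{- \frac{1033}{29}} \cdot 3 = - 31 \cdot 57 \left(- \frac{29}{1033}\right) 3 = \left(-31\right) \left(- \frac{1653}{1033}\right) 3 = \frac{51243}{1033} \cdot 3 = \frac{153729}{1033}$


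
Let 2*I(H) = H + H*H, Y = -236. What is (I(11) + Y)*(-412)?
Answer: 70040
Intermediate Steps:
I(H) = H/2 + H**2/2 (I(H) = (H + H*H)/2 = (H + H**2)/2 = H/2 + H**2/2)
(I(11) + Y)*(-412) = ((1/2)*11*(1 + 11) - 236)*(-412) = ((1/2)*11*12 - 236)*(-412) = (66 - 236)*(-412) = -170*(-412) = 70040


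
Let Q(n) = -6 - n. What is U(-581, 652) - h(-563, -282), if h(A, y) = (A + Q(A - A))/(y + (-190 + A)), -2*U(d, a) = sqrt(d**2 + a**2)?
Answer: -569/1035 - sqrt(762665)/2 ≈ -437.20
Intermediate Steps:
U(d, a) = -sqrt(a**2 + d**2)/2 (U(d, a) = -sqrt(d**2 + a**2)/2 = -sqrt(a**2 + d**2)/2)
h(A, y) = (-6 + A)/(-190 + A + y) (h(A, y) = (A + (-6 - (A - A)))/(y + (-190 + A)) = (A + (-6 - 1*0))/(-190 + A + y) = (A + (-6 + 0))/(-190 + A + y) = (A - 6)/(-190 + A + y) = (-6 + A)/(-190 + A + y))
U(-581, 652) - h(-563, -282) = -sqrt(652**2 + (-581)**2)/2 - (-6 - 563)/(-190 - 563 - 282) = -sqrt(425104 + 337561)/2 - (-569)/(-1035) = -sqrt(762665)/2 - (-1)*(-569)/1035 = -sqrt(762665)/2 - 1*569/1035 = -sqrt(762665)/2 - 569/1035 = -569/1035 - sqrt(762665)/2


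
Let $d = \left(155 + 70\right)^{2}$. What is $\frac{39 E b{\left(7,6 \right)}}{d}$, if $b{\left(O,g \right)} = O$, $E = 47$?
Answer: $\frac{4277}{16875} \approx 0.25345$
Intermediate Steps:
$d = 50625$ ($d = 225^{2} = 50625$)
$\frac{39 E b{\left(7,6 \right)}}{d} = \frac{39 \cdot 47 \cdot 7}{50625} = 1833 \cdot 7 \cdot \frac{1}{50625} = 12831 \cdot \frac{1}{50625} = \frac{4277}{16875}$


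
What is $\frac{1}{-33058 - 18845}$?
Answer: $- \frac{1}{51903} \approx -1.9267 \cdot 10^{-5}$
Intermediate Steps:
$\frac{1}{-33058 - 18845} = \frac{1}{-51903} = - \frac{1}{51903}$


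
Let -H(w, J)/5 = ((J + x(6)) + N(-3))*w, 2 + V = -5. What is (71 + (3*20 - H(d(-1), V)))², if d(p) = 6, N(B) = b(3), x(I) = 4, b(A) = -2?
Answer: 361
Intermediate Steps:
N(B) = -2
V = -7 (V = -2 - 5 = -7)
H(w, J) = -5*w*(2 + J) (H(w, J) = -5*((J + 4) - 2)*w = -5*((4 + J) - 2)*w = -5*(2 + J)*w = -5*w*(2 + J))
(71 + (3*20 - H(d(-1), V)))² = (71 + (3*20 - (-5)*6*(2 - 7)))² = (71 + (60 - (-5)*6*(-5)))² = (71 + (60 - 1*150))² = (71 + (60 - 150))² = (71 - 90)² = (-19)² = 361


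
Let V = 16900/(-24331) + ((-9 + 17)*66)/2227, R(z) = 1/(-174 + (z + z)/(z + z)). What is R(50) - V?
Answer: 4234403899/9374028701 ≈ 0.45172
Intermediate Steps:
R(z) = -1/173 (R(z) = 1/(-174 + (2*z)/((2*z))) = 1/(-174 + (2*z)*(1/(2*z))) = 1/(-174 + 1) = 1/(-173) = -1/173)
V = -24789532/54185137 (V = 16900*(-1/24331) + (8*66)*(1/2227) = -16900/24331 + 528*(1/2227) = -16900/24331 + 528/2227 = -24789532/54185137 ≈ -0.45750)
R(50) - V = -1/173 - 1*(-24789532/54185137) = -1/173 + 24789532/54185137 = 4234403899/9374028701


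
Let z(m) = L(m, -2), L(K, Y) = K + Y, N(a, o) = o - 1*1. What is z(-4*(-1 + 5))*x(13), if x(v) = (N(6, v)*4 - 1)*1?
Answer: -846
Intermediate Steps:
N(a, o) = -1 + o (N(a, o) = o - 1 = -1 + o)
z(m) = -2 + m (z(m) = m - 2 = -2 + m)
x(v) = -5 + 4*v (x(v) = ((-1 + v)*4 - 1)*1 = ((-4 + 4*v) - 1)*1 = (-5 + 4*v)*1 = -5 + 4*v)
z(-4*(-1 + 5))*x(13) = (-2 - 4*(-1 + 5))*(-5 + 4*13) = (-2 - 4*4)*(-5 + 52) = (-2 - 16)*47 = -18*47 = -846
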